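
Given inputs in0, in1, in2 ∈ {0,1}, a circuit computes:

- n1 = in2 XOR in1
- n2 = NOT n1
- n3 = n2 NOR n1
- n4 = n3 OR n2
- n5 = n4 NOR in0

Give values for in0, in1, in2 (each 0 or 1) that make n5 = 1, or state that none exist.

Check with in0=0 in1=0 in2=1:
n1 = in2 XOR in1 = 1 XOR 0 = 1
n2 = NOT n1 = NOT 1 = 0
n3 = n2 NOR n1 = 0 NOR 1 = 0
n4 = n3 OR n2 = 0 OR 0 = 0
n5 = n4 NOR in0 = 0 NOR 0 = 1
So n5 = 1 as required.

in0=0 in1=0 in2=1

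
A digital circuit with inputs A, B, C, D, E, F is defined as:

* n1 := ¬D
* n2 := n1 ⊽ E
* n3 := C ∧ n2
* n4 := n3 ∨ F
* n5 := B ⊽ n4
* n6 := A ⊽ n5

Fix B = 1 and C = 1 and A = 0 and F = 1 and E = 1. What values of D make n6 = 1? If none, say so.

D=0

Check with B = 1 and C = 1 and A = 0 and F = 1 and E = 1 and D=0:
n1 = ¬D = ¬0 = 1
n2 = n1 ⊽ E = 1 ⊽ 1 = 0
n3 = C ∧ n2 = 1 ∧ 0 = 0
n4 = n3 ∨ F = 0 ∨ 1 = 1
n5 = B ⊽ n4 = 1 ⊽ 1 = 0
n6 = A ⊽ n5 = 0 ⊽ 0 = 1
So n6 = 1.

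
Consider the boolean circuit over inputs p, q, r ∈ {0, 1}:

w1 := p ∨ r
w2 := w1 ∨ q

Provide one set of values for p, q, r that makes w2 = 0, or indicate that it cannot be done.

Check with p=0, q=0, r=0:
w1 = p ∨ r = 0 ∨ 0 = 0
w2 = w1 ∨ q = 0 ∨ 0 = 0
So w2 = 0 as required.

p=0, q=0, r=0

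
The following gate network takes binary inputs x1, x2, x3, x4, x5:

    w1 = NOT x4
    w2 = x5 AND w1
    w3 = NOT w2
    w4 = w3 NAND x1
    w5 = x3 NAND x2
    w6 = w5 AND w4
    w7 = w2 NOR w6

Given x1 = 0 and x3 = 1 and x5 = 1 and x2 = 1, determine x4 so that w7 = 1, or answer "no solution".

w7 = w2 NOR w6 must be 1, so both w2 = 0 and w6 = 0.
Check with x1 = 0 and x3 = 1 and x5 = 1 and x2 = 1 and x4=1:
w1 = NOT x4 = NOT 1 = 0
w2 = x5 AND w1 = 1 AND 0 = 0
w3 = NOT w2 = NOT 0 = 1
w4 = w3 NAND x1 = 1 NAND 0 = 1
w5 = x3 NAND x2 = 1 NAND 1 = 0
w6 = w5 AND w4 = 0 AND 1 = 0
w7 = w2 NOR w6 = 0 NOR 0 = 1
So w7 = 1.

x4=1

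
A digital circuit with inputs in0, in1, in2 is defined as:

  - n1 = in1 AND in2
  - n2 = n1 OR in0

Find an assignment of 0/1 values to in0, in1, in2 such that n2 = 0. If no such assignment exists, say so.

n2 = n1 OR in0 must be 0, so both n1 = 0 and in0 = 0.
n1 = in1 AND in2 must be 0, so at least one of in1, in2 is 0.
Check with in0=0, in1=0, in2=1:
n1 = in1 AND in2 = 0 AND 1 = 0
n2 = n1 OR in0 = 0 OR 0 = 0
So n2 = 0 as required.

in0=0, in1=0, in2=1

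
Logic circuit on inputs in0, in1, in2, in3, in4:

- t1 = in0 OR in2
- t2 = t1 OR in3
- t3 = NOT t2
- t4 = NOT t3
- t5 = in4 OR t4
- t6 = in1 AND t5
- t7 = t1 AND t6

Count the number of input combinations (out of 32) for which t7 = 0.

t7 = t1 AND t6 must be 0, so at least one of t1, t6 is 0.
Enumerating the 32 input combinations, 20 give t7 = 0 and 12 give t7 = 1.

20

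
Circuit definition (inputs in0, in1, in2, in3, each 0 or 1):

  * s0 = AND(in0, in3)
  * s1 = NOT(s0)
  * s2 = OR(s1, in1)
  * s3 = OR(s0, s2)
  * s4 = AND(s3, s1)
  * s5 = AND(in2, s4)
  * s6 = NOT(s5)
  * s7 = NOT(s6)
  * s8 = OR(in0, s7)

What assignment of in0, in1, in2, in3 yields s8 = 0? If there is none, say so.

s8 = OR(in0, s7) must be 0, so both in0 = 0 and s7 = 0.
s7 = NOT(s6) must be 0, so s6 = 1.
s6 = NOT(s5) must be 1, so s5 = 0.
Check with in0=0, in1=0, in2=0, in3=1:
s0 = AND(in0, in3) = AND(0, 1) = 0
s1 = NOT(s0) = NOT 0 = 1
s2 = OR(s1, in1) = OR(1, 0) = 1
s3 = OR(s0, s2) = OR(0, 1) = 1
s4 = AND(s3, s1) = AND(1, 1) = 1
s5 = AND(in2, s4) = AND(0, 1) = 0
s6 = NOT(s5) = NOT 0 = 1
s7 = NOT(s6) = NOT 1 = 0
s8 = OR(in0, s7) = OR(0, 0) = 0
So s8 = 0 as required.

in0=0, in1=0, in2=0, in3=1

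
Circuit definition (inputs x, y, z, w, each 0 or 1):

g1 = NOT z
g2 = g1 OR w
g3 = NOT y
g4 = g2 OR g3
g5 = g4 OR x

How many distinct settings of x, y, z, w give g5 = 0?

1

g5 = g4 OR x must be 0, so both g4 = 0 and x = 0.
g4 = g2 OR g3 must be 0, so both g2 = 0 and g3 = 0.
g2 = g1 OR w must be 0, so both g1 = 0 and w = 0.
Enumerating the 16 input combinations, 1 give g5 = 0 and 15 give g5 = 1.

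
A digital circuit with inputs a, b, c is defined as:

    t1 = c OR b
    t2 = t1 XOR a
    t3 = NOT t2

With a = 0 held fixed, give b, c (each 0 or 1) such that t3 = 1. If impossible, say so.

b=0, c=0

t3 = NOT t2 must be 1, so t2 = 0.
t2 = t1 XOR a must be 0, so t1 and a are equal.
Check with a = 0 and b=0, c=0:
t1 = c OR b = 0 OR 0 = 0
t2 = t1 XOR a = 0 XOR 0 = 0
t3 = NOT t2 = NOT 0 = 1
So t3 = 1.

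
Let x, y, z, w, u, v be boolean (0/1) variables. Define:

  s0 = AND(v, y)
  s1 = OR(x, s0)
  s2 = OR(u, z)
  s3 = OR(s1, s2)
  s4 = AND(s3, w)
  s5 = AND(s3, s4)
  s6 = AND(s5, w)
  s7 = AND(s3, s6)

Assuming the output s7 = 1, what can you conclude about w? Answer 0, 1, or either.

s7 = AND(s3, s6) must be 1, so both s3 = 1 and s6 = 1.
s3 = OR(s1, s2) must be 1, so at least one of s1, s2 is 1.
Every assignment with s7 = 1 has w = 1; there are 29 such assignment(s).

1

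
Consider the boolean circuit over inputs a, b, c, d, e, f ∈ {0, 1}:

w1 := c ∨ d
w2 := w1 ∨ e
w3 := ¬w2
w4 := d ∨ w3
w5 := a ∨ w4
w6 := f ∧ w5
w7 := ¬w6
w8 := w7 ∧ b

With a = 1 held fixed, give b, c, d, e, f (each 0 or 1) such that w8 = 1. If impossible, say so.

w8 = w7 ∧ b must be 1, so both w7 = 1 and b = 1.
w7 = ¬w6 must be 1, so w6 = 0.
Check with a = 1 and b=1, c=0, d=0, e=0, f=0:
w1 = c ∨ d = 0 ∨ 0 = 0
w2 = w1 ∨ e = 0 ∨ 0 = 0
w3 = ¬w2 = ¬0 = 1
w4 = d ∨ w3 = 0 ∨ 1 = 1
w5 = a ∨ w4 = 1 ∨ 1 = 1
w6 = f ∧ w5 = 0 ∧ 1 = 0
w7 = ¬w6 = ¬0 = 1
w8 = w7 ∧ b = 1 ∧ 1 = 1
So w8 = 1.

b=1 c=0 d=0 e=0 f=0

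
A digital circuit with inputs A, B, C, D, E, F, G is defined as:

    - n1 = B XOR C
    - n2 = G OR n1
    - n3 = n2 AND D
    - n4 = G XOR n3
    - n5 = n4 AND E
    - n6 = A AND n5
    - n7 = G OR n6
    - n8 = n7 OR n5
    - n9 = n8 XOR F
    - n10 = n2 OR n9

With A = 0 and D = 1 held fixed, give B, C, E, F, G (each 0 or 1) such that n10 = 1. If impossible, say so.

Check with A = 0 and D = 1 and B=1, C=1, E=0, F=1, G=0:
n1 = B XOR C = 1 XOR 1 = 0
n2 = G OR n1 = 0 OR 0 = 0
n3 = n2 AND D = 0 AND 1 = 0
n4 = G XOR n3 = 0 XOR 0 = 0
n5 = n4 AND E = 0 AND 0 = 0
n6 = A AND n5 = 0 AND 0 = 0
n7 = G OR n6 = 0 OR 0 = 0
n8 = n7 OR n5 = 0 OR 0 = 0
n9 = n8 XOR F = 0 XOR 1 = 1
n10 = n2 OR n9 = 0 OR 1 = 1
So n10 = 1.

B=1, C=1, E=0, F=1, G=0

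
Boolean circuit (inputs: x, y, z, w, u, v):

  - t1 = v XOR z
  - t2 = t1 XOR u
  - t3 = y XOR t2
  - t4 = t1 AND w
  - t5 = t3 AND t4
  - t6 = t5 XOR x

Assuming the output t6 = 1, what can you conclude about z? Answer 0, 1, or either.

either

Both values of z occur among assignments with t6 = 1:
  z=0: x=0, y=0, z=0, w=1, u=0, v=1
  z=1: x=0, y=0, z=1, w=1, u=0, v=0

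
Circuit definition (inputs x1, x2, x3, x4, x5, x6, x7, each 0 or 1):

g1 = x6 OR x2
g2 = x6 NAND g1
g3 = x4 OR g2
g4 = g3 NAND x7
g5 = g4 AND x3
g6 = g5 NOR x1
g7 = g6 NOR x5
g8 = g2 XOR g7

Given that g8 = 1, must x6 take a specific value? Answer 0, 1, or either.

either

Both values of x6 occur among assignments with g8 = 1:
  x6=0: x1=0, x2=0, x3=0, x4=0, x5=0, x6=0, x7=0
  x6=1: x1=0, x2=0, x3=1, x4=0, x5=0, x6=1, x7=0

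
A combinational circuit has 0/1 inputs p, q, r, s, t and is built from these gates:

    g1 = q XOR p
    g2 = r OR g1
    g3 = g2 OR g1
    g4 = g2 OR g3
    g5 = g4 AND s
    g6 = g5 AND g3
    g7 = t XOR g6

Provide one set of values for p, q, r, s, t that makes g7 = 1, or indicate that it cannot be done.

p=1, q=1, r=0, s=0, t=1

g7 = t XOR g6 must be 1, so t and g6 differ.
Check with p=1, q=1, r=0, s=0, t=1:
g1 = q XOR p = 1 XOR 1 = 0
g2 = r OR g1 = 0 OR 0 = 0
g3 = g2 OR g1 = 0 OR 0 = 0
g4 = g2 OR g3 = 0 OR 0 = 0
g5 = g4 AND s = 0 AND 0 = 0
g6 = g5 AND g3 = 0 AND 0 = 0
g7 = t XOR g6 = 1 XOR 0 = 1
So g7 = 1 as required.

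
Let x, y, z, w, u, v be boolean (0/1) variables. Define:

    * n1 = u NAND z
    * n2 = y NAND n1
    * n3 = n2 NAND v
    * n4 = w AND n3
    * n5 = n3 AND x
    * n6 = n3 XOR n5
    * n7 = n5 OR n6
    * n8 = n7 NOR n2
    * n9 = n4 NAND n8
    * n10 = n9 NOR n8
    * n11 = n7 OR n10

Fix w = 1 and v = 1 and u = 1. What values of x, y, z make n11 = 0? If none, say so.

Check with w = 1 and v = 1 and u = 1 and x=1, y=0, z=0:
n1 = u NAND z = 1 NAND 0 = 1
n2 = y NAND n1 = 0 NAND 1 = 1
n3 = n2 NAND v = 1 NAND 1 = 0
n4 = w AND n3 = 1 AND 0 = 0
n5 = n3 AND x = 0 AND 1 = 0
n6 = n3 XOR n5 = 0 XOR 0 = 0
n7 = n5 OR n6 = 0 OR 0 = 0
n8 = n7 NOR n2 = 0 NOR 1 = 0
n9 = n4 NAND n8 = 0 NAND 0 = 1
n10 = n9 NOR n8 = 1 NOR 0 = 0
n11 = n7 OR n10 = 0 OR 0 = 0
So n11 = 0.

x=1, y=0, z=0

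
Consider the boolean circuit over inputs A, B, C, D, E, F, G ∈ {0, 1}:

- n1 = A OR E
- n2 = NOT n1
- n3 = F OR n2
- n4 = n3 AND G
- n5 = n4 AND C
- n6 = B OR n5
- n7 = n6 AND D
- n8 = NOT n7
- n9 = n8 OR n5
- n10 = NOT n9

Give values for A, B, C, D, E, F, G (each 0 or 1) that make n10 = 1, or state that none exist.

n10 = NOT n9 must be 1, so n9 = 0.
n9 = n8 OR n5 must be 0, so both n8 = 0 and n5 = 0.
n8 = NOT n7 must be 0, so n7 = 1.
Check with A=1 B=1 C=0 D=1 E=1 F=1 G=0:
n1 = A OR E = 1 OR 1 = 1
n2 = NOT n1 = NOT 1 = 0
n3 = F OR n2 = 1 OR 0 = 1
n4 = n3 AND G = 1 AND 0 = 0
n5 = n4 AND C = 0 AND 0 = 0
n6 = B OR n5 = 1 OR 0 = 1
n7 = n6 AND D = 1 AND 1 = 1
n8 = NOT n7 = NOT 1 = 0
n9 = n8 OR n5 = 0 OR 0 = 0
n10 = NOT n9 = NOT 0 = 1
So n10 = 1 as required.

A=1 B=1 C=0 D=1 E=1 F=1 G=0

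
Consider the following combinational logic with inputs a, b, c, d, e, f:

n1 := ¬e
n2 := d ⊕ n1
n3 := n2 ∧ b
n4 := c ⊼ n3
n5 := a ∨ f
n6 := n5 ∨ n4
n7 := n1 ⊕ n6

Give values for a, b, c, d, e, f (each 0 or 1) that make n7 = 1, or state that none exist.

a=0, b=1, c=1, d=1, e=1, f=1

n7 = n1 ⊕ n6 must be 1, so n1 and n6 differ.
Check with a=0, b=1, c=1, d=1, e=1, f=1:
n1 = ¬e = ¬1 = 0
n2 = d ⊕ n1 = 1 ⊕ 0 = 1
n3 = n2 ∧ b = 1 ∧ 1 = 1
n4 = c ⊼ n3 = 1 ⊼ 1 = 0
n5 = a ∨ f = 0 ∨ 1 = 1
n6 = n5 ∨ n4 = 1 ∨ 0 = 1
n7 = n1 ⊕ n6 = 0 ⊕ 1 = 1
So n7 = 1 as required.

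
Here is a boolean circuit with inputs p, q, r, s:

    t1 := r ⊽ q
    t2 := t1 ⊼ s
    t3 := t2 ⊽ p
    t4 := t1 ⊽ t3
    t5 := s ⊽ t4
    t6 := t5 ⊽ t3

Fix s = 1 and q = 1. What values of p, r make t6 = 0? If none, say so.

With s = 1 and q = 1 fixed, none of the 4 settings of p, r give t6 = 0.
For example, with p=1, r=0:
t1 = r ⊽ q = 0 ⊽ 1 = 0
t2 = t1 ⊼ s = 0 ⊼ 1 = 1
t3 = t2 ⊽ p = 1 ⊽ 1 = 0
t4 = t1 ⊽ t3 = 0 ⊽ 0 = 1
t5 = s ⊽ t4 = 1 ⊽ 1 = 0
t6 = t5 ⊽ t3 = 0 ⊽ 0 = 1
giving t6 = 1 ≠ 0.

no solution exists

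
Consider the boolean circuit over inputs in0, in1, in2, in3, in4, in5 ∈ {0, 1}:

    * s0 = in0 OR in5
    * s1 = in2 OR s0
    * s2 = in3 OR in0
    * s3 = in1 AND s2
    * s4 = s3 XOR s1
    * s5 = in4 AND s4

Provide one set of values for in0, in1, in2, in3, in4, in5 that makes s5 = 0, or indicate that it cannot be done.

Check with in0=0 in1=1 in2=0 in3=1 in4=0 in5=1:
s0 = in0 OR in5 = 0 OR 1 = 1
s1 = in2 OR s0 = 0 OR 1 = 1
s2 = in3 OR in0 = 1 OR 0 = 1
s3 = in1 AND s2 = 1 AND 1 = 1
s4 = s3 XOR s1 = 1 XOR 1 = 0
s5 = in4 AND s4 = 0 AND 0 = 0
So s5 = 0 as required.

in0=0 in1=1 in2=0 in3=1 in4=0 in5=1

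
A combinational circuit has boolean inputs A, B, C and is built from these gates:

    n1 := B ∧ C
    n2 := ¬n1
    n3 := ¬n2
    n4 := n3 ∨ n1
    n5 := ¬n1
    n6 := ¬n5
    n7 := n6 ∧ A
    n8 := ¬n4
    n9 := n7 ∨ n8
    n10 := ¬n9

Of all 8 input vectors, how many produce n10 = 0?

7

n10 = ¬n9 must be 0, so n9 = 1.
n9 = n7 ∨ n8 must be 1, so at least one of n7, n8 is 1.
Enumerating the 8 input combinations, 7 give n10 = 0 and 1 give n10 = 1.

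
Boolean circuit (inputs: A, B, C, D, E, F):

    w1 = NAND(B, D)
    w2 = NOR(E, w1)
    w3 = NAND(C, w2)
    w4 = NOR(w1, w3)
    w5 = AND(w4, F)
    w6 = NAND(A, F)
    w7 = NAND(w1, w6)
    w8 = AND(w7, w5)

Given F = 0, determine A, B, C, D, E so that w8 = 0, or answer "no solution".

A=0, B=0, C=1, D=0, E=0

w8 = AND(w7, w5) must be 0, so at least one of w7, w5 is 0.
Check with F = 0 and A=0, B=0, C=1, D=0, E=0:
w1 = NAND(B, D) = NAND(0, 0) = 1
w2 = NOR(E, w1) = NOR(0, 1) = 0
w3 = NAND(C, w2) = NAND(1, 0) = 1
w4 = NOR(w1, w3) = NOR(1, 1) = 0
w5 = AND(w4, F) = AND(0, 0) = 0
w6 = NAND(A, F) = NAND(0, 0) = 1
w7 = NAND(w1, w6) = NAND(1, 1) = 0
w8 = AND(w7, w5) = AND(0, 0) = 0
So w8 = 0.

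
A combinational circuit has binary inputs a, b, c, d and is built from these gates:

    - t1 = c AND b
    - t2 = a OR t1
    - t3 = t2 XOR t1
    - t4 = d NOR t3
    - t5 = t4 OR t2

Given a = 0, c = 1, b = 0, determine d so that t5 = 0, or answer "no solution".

t5 = t4 OR t2 must be 0, so both t4 = 0 and t2 = 0.
Check with a = 0, c = 1, b = 0 and d=1:
t1 = c AND b = 1 AND 0 = 0
t2 = a OR t1 = 0 OR 0 = 0
t3 = t2 XOR t1 = 0 XOR 0 = 0
t4 = d NOR t3 = 1 NOR 0 = 0
t5 = t4 OR t2 = 0 OR 0 = 0
So t5 = 0.

d=1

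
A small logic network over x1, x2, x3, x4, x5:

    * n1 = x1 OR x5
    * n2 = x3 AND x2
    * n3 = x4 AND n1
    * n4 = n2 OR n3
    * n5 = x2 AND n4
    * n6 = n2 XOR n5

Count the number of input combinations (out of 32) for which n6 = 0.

n6 = n2 XOR n5 must be 0, so n2 and n5 are equal.
Enumerating the 32 input combinations, 29 give n6 = 0 and 3 give n6 = 1.

29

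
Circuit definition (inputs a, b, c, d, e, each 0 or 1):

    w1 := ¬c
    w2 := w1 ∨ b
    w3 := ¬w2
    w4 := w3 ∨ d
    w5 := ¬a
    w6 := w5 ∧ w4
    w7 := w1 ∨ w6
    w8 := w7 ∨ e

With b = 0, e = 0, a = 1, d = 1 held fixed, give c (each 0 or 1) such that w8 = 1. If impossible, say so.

w8 = w7 ∨ e must be 1, so at least one of w7, e is 1.
Check with b = 0, e = 0, a = 1, d = 1 and c=0:
w1 = ¬c = ¬0 = 1
w2 = w1 ∨ b = 1 ∨ 0 = 1
w3 = ¬w2 = ¬1 = 0
w4 = w3 ∨ d = 0 ∨ 1 = 1
w5 = ¬a = ¬1 = 0
w6 = w5 ∧ w4 = 0 ∧ 1 = 0
w7 = w1 ∨ w6 = 1 ∨ 0 = 1
w8 = w7 ∨ e = 1 ∨ 0 = 1
So w8 = 1.

c=0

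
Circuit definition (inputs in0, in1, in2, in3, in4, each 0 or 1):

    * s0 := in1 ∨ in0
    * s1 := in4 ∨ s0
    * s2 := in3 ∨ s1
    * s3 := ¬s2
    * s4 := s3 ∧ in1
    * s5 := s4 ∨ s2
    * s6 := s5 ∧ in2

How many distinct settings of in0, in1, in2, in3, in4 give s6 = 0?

17

s6 = s5 ∧ in2 must be 0, so at least one of s5, in2 is 0.
Enumerating the 32 input combinations, 17 give s6 = 0 and 15 give s6 = 1.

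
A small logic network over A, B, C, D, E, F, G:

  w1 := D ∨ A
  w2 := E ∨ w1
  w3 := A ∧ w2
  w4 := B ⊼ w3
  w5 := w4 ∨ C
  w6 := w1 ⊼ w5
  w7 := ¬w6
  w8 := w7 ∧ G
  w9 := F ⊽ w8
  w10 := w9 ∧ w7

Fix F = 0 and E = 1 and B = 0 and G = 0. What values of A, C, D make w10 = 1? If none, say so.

Check with F = 0 and E = 1 and B = 0 and G = 0 and A=1, C=1, D=0:
w1 = D ∨ A = 0 ∨ 1 = 1
w2 = E ∨ w1 = 1 ∨ 1 = 1
w3 = A ∧ w2 = 1 ∧ 1 = 1
w4 = B ⊼ w3 = 0 ⊼ 1 = 1
w5 = w4 ∨ C = 1 ∨ 1 = 1
w6 = w1 ⊼ w5 = 1 ⊼ 1 = 0
w7 = ¬w6 = ¬0 = 1
w8 = w7 ∧ G = 1 ∧ 0 = 0
w9 = F ⊽ w8 = 0 ⊽ 0 = 1
w10 = w9 ∧ w7 = 1 ∧ 1 = 1
So w10 = 1.

A=1, C=1, D=0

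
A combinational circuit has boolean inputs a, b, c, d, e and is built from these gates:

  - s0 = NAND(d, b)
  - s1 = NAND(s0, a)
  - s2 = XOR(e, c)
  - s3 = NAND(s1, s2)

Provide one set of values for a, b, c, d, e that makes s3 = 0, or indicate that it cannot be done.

s3 = NAND(s1, s2) must be 0, so both s1 = 1 and s2 = 1.
s1 = NAND(s0, a) must be 1, so at least one of s0, a is 0.
Check with a=0, b=1, c=1, d=1, e=0:
s0 = NAND(d, b) = NAND(1, 1) = 0
s1 = NAND(s0, a) = NAND(0, 0) = 1
s2 = XOR(e, c) = XOR(0, 1) = 1
s3 = NAND(s1, s2) = NAND(1, 1) = 0
So s3 = 0 as required.

a=0, b=1, c=1, d=1, e=0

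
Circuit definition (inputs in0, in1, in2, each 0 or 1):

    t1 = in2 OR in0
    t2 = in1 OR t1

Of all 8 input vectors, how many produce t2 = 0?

1

t2 = in1 OR t1 must be 0, so both in1 = 0 and t1 = 0.
t1 = in2 OR in0 must be 0, so both in2 = 0 and in0 = 0.
Satisfying assignments:
  in0=0, in1=0, in2=0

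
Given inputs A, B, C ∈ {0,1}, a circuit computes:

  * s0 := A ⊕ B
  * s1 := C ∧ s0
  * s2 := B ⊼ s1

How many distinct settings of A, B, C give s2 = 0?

1

s2 = B ⊼ s1 must be 0, so both B = 1 and s1 = 1.
s1 = C ∧ s0 must be 1, so both C = 1 and s0 = 1.
Satisfying assignments:
  A=0, B=1, C=1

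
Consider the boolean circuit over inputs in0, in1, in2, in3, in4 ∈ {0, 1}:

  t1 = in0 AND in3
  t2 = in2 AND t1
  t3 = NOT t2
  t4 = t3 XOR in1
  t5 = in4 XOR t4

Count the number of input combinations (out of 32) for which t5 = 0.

16

t5 = in4 XOR t4 must be 0, so in4 and t4 are equal.
Enumerating the 32 input combinations, 16 give t5 = 0 and 16 give t5 = 1.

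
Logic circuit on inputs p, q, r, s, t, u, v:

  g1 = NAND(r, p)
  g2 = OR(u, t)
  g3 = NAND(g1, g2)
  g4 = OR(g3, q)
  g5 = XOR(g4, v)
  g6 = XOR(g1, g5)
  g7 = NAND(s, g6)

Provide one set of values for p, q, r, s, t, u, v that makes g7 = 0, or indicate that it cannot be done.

Check with p=1, q=0, r=1, s=1, t=0, u=1, v=0:
g1 = NAND(r, p) = NAND(1, 1) = 0
g2 = OR(u, t) = OR(1, 0) = 1
g3 = NAND(g1, g2) = NAND(0, 1) = 1
g4 = OR(g3, q) = OR(1, 0) = 1
g5 = XOR(g4, v) = XOR(1, 0) = 1
g6 = XOR(g1, g5) = XOR(0, 1) = 1
g7 = NAND(s, g6) = NAND(1, 1) = 0
So g7 = 0 as required.

p=1, q=0, r=1, s=1, t=0, u=1, v=0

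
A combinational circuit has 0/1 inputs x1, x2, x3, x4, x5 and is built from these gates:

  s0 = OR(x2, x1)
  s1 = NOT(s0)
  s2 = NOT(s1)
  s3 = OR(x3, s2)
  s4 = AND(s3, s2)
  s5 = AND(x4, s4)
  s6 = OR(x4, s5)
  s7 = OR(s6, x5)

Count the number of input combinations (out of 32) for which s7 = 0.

s7 = OR(s6, x5) must be 0, so both s6 = 0 and x5 = 0.
Enumerating the 32 input combinations, 8 give s7 = 0 and 24 give s7 = 1.

8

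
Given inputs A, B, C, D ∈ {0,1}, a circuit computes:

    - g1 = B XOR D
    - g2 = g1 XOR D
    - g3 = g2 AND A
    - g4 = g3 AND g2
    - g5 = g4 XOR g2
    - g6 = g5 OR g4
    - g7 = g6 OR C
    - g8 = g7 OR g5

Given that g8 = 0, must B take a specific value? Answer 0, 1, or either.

0

g8 = g7 OR g5 must be 0, so both g7 = 0 and g5 = 0.
g7 = g6 OR C must be 0, so both g6 = 0 and C = 0.
Every assignment with g8 = 0 has B = 0; there are 4 such assignment(s).
  A=0, B=0, C=0, D=0
  A=0, B=0, C=0, D=1
  A=1, B=0, C=0, D=0
  A=1, B=0, C=0, D=1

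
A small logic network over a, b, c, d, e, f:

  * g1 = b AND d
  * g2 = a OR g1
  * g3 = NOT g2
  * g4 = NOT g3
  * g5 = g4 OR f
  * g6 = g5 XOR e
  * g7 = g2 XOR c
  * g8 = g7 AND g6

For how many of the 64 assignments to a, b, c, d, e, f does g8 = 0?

48

g8 = g7 AND g6 must be 0, so at least one of g7, g6 is 0.
Enumerating the 64 input combinations, 48 give g8 = 0 and 16 give g8 = 1.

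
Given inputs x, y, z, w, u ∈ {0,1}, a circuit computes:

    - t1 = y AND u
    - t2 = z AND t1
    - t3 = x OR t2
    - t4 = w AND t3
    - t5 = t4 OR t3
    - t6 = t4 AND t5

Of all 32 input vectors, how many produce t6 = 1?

9

t6 = t4 AND t5 must be 1, so both t4 = 1 and t5 = 1.
t4 = w AND t3 must be 1, so both w = 1 and t3 = 1.
t5 = t4 OR t3 must be 1, so at least one of t4, t3 is 1.
Enumerating the 32 input combinations, 9 give t6 = 1 and 23 give t6 = 0.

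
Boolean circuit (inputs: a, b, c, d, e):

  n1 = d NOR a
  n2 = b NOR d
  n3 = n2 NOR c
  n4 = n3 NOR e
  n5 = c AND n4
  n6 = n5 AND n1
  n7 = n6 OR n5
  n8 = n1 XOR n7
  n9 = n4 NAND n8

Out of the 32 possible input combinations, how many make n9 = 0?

n9 = n4 NAND n8 must be 0, so both n4 = 1 and n8 = 1.
n4 = n3 NOR e must be 1, so both n3 = 0 and e = 0.
Enumerating the 32 input combinations, 7 give n9 = 0 and 25 give n9 = 1.

7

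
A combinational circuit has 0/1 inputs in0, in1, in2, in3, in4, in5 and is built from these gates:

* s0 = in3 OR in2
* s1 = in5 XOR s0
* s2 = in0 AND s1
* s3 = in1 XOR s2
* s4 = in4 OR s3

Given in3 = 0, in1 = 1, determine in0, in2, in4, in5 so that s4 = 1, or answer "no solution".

in0=0, in2=1, in4=1, in5=0

Check with in3 = 0, in1 = 1 and in0=0, in2=1, in4=1, in5=0:
s0 = in3 OR in2 = 0 OR 1 = 1
s1 = in5 XOR s0 = 0 XOR 1 = 1
s2 = in0 AND s1 = 0 AND 1 = 0
s3 = in1 XOR s2 = 1 XOR 0 = 1
s4 = in4 OR s3 = 1 OR 1 = 1
So s4 = 1.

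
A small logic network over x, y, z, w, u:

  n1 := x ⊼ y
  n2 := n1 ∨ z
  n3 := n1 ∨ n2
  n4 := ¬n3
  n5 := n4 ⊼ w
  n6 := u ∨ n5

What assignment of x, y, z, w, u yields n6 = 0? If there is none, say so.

x=1, y=1, z=0, w=1, u=0

n6 = u ∨ n5 must be 0, so both u = 0 and n5 = 0.
Check with x=1, y=1, z=0, w=1, u=0:
n1 = x ⊼ y = 1 ⊼ 1 = 0
n2 = n1 ∨ z = 0 ∨ 0 = 0
n3 = n1 ∨ n2 = 0 ∨ 0 = 0
n4 = ¬n3 = ¬0 = 1
n5 = n4 ⊼ w = 1 ⊼ 1 = 0
n6 = u ∨ n5 = 0 ∨ 0 = 0
So n6 = 0 as required.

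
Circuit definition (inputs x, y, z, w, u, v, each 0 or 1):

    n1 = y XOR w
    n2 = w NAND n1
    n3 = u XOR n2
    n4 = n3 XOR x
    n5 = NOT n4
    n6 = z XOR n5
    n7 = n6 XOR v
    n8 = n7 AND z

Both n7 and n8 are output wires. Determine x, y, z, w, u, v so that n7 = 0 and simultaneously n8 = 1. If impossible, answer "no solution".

Across all 64 input combinations, none give both n7 = 0 and n8 = 1.

no solution exists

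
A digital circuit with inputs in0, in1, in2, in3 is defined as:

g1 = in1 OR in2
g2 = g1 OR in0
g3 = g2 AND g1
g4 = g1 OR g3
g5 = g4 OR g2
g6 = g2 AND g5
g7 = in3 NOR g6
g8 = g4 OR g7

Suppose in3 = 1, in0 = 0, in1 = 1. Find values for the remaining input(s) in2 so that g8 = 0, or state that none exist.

With in3 = 1, in0 = 0, in1 = 1 fixed, none of the 2 settings of in2 give g8 = 0.
For example, with in2=1:
g1 = in1 OR in2 = 1 OR 1 = 1
g2 = g1 OR in0 = 1 OR 0 = 1
g3 = g2 AND g1 = 1 AND 1 = 1
g4 = g1 OR g3 = 1 OR 1 = 1
g5 = g4 OR g2 = 1 OR 1 = 1
g6 = g2 AND g5 = 1 AND 1 = 1
g7 = in3 NOR g6 = 1 NOR 1 = 0
g8 = g4 OR g7 = 1 OR 0 = 1
giving g8 = 1 ≠ 0.

no solution exists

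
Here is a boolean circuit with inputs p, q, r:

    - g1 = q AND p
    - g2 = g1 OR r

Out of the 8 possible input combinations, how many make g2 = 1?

5

g2 = g1 OR r must be 1, so at least one of g1, r is 1.
Satisfying assignments:
  p=0, q=0, r=1
  p=0, q=1, r=1
  p=1, q=0, r=1
  p=1, q=1, r=0
  p=1, q=1, r=1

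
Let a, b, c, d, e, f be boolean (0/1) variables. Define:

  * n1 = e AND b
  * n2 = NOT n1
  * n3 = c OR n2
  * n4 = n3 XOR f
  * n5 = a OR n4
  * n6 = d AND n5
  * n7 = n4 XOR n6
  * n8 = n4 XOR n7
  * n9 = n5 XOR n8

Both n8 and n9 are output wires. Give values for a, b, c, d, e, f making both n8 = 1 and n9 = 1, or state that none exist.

no solution exists

Across all 64 input combinations, none give both n8 = 1 and n9 = 1.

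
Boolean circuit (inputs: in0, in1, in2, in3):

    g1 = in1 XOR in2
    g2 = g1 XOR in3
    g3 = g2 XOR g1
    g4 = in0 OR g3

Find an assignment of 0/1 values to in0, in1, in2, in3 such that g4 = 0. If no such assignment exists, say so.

g4 = in0 OR g3 must be 0, so both in0 = 0 and g3 = 0.
g3 = g2 XOR g1 must be 0, so g2 and g1 are equal.
Check with in0=0, in1=1, in2=0, in3=0:
g1 = in1 XOR in2 = 1 XOR 0 = 1
g2 = g1 XOR in3 = 1 XOR 0 = 1
g3 = g2 XOR g1 = 1 XOR 1 = 0
g4 = in0 OR g3 = 0 OR 0 = 0
So g4 = 0 as required.

in0=0, in1=1, in2=0, in3=0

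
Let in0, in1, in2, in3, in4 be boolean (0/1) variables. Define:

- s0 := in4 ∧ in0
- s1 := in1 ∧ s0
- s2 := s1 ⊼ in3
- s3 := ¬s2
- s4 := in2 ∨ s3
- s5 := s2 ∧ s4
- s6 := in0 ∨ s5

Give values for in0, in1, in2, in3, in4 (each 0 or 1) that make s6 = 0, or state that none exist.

in0=0, in1=1, in2=0, in3=0, in4=1

s6 = in0 ∨ s5 must be 0, so both in0 = 0 and s5 = 0.
s5 = s2 ∧ s4 must be 0, so at least one of s2, s4 is 0.
Check with in0=0, in1=1, in2=0, in3=0, in4=1:
s0 = in4 ∧ in0 = 1 ∧ 0 = 0
s1 = in1 ∧ s0 = 1 ∧ 0 = 0
s2 = s1 ⊼ in3 = 0 ⊼ 0 = 1
s3 = ¬s2 = ¬1 = 0
s4 = in2 ∨ s3 = 0 ∨ 0 = 0
s5 = s2 ∧ s4 = 1 ∧ 0 = 0
s6 = in0 ∨ s5 = 0 ∨ 0 = 0
So s6 = 0 as required.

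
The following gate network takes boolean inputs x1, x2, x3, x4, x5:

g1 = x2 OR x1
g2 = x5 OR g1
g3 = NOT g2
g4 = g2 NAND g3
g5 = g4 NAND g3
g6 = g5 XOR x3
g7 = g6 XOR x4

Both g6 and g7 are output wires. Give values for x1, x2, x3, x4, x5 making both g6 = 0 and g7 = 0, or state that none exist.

Check with x1=0, x2=1, x3=1, x4=0, x5=1:
g1 = x2 OR x1 = 1 OR 0 = 1
g2 = x5 OR g1 = 1 OR 1 = 1
g3 = NOT g2 = NOT 1 = 0
g4 = g2 NAND g3 = 1 NAND 0 = 1
g5 = g4 NAND g3 = 1 NAND 0 = 1
g6 = g5 XOR x3 = 1 XOR 1 = 0
g7 = g6 XOR x4 = 0 XOR 0 = 0
So g6 = 0 and g7 = 0.

x1=0, x2=1, x3=1, x4=0, x5=1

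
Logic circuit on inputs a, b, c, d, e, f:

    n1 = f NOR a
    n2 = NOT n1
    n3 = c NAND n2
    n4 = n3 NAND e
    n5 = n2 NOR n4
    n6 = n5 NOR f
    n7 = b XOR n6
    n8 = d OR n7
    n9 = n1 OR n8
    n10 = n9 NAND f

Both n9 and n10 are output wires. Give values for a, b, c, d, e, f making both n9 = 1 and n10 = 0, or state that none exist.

a=0, b=1, c=1, d=0, e=1, f=1

Check with a=0, b=1, c=1, d=0, e=1, f=1:
n1 = f NOR a = 1 NOR 0 = 0
n2 = NOT n1 = NOT 0 = 1
n3 = c NAND n2 = 1 NAND 1 = 0
n4 = n3 NAND e = 0 NAND 1 = 1
n5 = n2 NOR n4 = 1 NOR 1 = 0
n6 = n5 NOR f = 0 NOR 1 = 0
n7 = b XOR n6 = 1 XOR 0 = 1
n8 = d OR n7 = 0 OR 1 = 1
n9 = n1 OR n8 = 0 OR 1 = 1
n10 = n9 NAND f = 1 NAND 1 = 0
So n9 = 1 and n10 = 0.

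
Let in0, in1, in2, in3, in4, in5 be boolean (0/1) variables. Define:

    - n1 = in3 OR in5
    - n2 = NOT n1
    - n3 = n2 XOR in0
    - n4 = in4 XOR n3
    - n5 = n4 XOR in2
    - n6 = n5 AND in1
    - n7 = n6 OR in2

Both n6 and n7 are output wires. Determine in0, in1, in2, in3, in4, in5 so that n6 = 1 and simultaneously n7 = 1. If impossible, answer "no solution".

in0=1 in1=1 in2=0 in3=0 in4=1 in5=0

Check with in0=1 in1=1 in2=0 in3=0 in4=1 in5=0:
n1 = in3 OR in5 = 0 OR 0 = 0
n2 = NOT n1 = NOT 0 = 1
n3 = n2 XOR in0 = 1 XOR 1 = 0
n4 = in4 XOR n3 = 1 XOR 0 = 1
n5 = n4 XOR in2 = 1 XOR 0 = 1
n6 = n5 AND in1 = 1 AND 1 = 1
n7 = n6 OR in2 = 1 OR 0 = 1
So n6 = 1 and n7 = 1.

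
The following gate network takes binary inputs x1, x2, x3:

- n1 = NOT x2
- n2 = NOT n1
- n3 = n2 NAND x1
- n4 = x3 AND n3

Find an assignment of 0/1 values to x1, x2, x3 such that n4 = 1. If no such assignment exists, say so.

n4 = x3 AND n3 must be 1, so both x3 = 1 and n3 = 1.
Check with x1=0 x2=1 x3=1:
n1 = NOT x2 = NOT 1 = 0
n2 = NOT n1 = NOT 0 = 1
n3 = n2 NAND x1 = 1 NAND 0 = 1
n4 = x3 AND n3 = 1 AND 1 = 1
So n4 = 1 as required.

x1=0 x2=1 x3=1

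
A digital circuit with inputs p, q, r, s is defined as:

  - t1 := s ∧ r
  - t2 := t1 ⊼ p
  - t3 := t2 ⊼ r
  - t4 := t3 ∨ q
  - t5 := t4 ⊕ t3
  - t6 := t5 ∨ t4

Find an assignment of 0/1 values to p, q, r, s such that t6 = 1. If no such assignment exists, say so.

p=0, q=1, r=1, s=1

Check with p=0, q=1, r=1, s=1:
t1 = s ∧ r = 1 ∧ 1 = 1
t2 = t1 ⊼ p = 1 ⊼ 0 = 1
t3 = t2 ⊼ r = 1 ⊼ 1 = 0
t4 = t3 ∨ q = 0 ∨ 1 = 1
t5 = t4 ⊕ t3 = 1 ⊕ 0 = 1
t6 = t5 ∨ t4 = 1 ∨ 1 = 1
So t6 = 1 as required.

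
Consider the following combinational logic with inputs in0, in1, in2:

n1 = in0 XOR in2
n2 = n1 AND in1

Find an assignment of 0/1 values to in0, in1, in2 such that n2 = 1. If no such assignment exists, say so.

n2 = n1 AND in1 must be 1, so both n1 = 1 and in1 = 1.
Check with in0=1 in1=1 in2=0:
n1 = in0 XOR in2 = 1 XOR 0 = 1
n2 = n1 AND in1 = 1 AND 1 = 1
So n2 = 1 as required.

in0=1 in1=1 in2=0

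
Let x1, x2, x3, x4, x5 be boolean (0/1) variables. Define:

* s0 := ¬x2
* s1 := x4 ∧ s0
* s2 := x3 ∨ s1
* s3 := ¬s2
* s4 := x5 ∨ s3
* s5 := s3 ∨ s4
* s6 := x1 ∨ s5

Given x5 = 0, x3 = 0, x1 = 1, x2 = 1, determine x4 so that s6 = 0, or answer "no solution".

no solution exists

With x5 = 0, x3 = 0, x1 = 1, x2 = 1 fixed, none of the 2 settings of x4 give s6 = 0.
For example, with x4=1:
s0 = ¬x2 = ¬1 = 0
s1 = x4 ∧ s0 = 1 ∧ 0 = 0
s2 = x3 ∨ s1 = 0 ∨ 0 = 0
s3 = ¬s2 = ¬0 = 1
s4 = x5 ∨ s3 = 0 ∨ 1 = 1
s5 = s3 ∨ s4 = 1 ∨ 1 = 1
s6 = x1 ∨ s5 = 1 ∨ 1 = 1
giving s6 = 1 ≠ 0.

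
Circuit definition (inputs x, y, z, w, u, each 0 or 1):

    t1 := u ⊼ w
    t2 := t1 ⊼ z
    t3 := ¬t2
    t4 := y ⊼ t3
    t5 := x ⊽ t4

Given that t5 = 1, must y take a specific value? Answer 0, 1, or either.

1

t5 = x ⊽ t4 must be 1, so both x = 0 and t4 = 0.
Every assignment with t5 = 1 has y = 1; there are 3 such assignment(s).
  x=0, y=1, z=1, w=0, u=0
  x=0, y=1, z=1, w=0, u=1
  x=0, y=1, z=1, w=1, u=0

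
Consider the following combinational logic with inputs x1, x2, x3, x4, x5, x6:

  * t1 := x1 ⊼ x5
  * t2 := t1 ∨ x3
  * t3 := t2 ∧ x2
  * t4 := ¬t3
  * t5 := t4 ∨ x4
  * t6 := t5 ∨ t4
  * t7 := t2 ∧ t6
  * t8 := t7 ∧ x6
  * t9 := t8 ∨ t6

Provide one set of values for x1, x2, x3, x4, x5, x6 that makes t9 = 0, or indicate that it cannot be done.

x1=1, x2=1, x3=0, x4=0, x5=0, x6=1

t9 = t8 ∨ t6 must be 0, so both t8 = 0 and t6 = 0.
t8 = t7 ∧ x6 must be 0, so at least one of t7, x6 is 0.
Check with x1=1, x2=1, x3=0, x4=0, x5=0, x6=1:
t1 = x1 ⊼ x5 = 1 ⊼ 0 = 1
t2 = t1 ∨ x3 = 1 ∨ 0 = 1
t3 = t2 ∧ x2 = 1 ∧ 1 = 1
t4 = ¬t3 = ¬1 = 0
t5 = t4 ∨ x4 = 0 ∨ 0 = 0
t6 = t5 ∨ t4 = 0 ∨ 0 = 0
t7 = t2 ∧ t6 = 1 ∧ 0 = 0
t8 = t7 ∧ x6 = 0 ∧ 1 = 0
t9 = t8 ∨ t6 = 0 ∨ 0 = 0
So t9 = 0 as required.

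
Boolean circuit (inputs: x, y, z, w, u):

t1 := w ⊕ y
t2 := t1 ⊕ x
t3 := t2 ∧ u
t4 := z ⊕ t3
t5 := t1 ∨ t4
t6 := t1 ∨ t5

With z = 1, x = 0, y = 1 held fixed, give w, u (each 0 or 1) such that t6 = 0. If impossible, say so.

With z = 1, x = 0, y = 1 fixed, none of the 4 settings of w, u give t6 = 0.
For example, with w=1, u=0:
t1 = w ⊕ y = 1 ⊕ 1 = 0
t2 = t1 ⊕ x = 0 ⊕ 0 = 0
t3 = t2 ∧ u = 0 ∧ 0 = 0
t4 = z ⊕ t3 = 1 ⊕ 0 = 1
t5 = t1 ∨ t4 = 0 ∨ 1 = 1
t6 = t1 ∨ t5 = 0 ∨ 1 = 1
giving t6 = 1 ≠ 0.

no solution exists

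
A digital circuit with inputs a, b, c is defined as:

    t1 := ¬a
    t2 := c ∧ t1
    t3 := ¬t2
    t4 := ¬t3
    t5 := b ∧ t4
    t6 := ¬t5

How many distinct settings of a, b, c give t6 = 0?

t6 = ¬t5 must be 0, so t5 = 1.
Enumerating the 8 input combinations, 1 give t6 = 0 and 7 give t6 = 1.

1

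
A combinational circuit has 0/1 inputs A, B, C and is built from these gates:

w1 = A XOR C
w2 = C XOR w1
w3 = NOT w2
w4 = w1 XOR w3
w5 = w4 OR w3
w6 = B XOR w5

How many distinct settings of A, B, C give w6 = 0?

4

w6 = B XOR w5 must be 0, so B and w5 are equal.
Enumerating the 8 input combinations, 4 give w6 = 0 and 4 give w6 = 1.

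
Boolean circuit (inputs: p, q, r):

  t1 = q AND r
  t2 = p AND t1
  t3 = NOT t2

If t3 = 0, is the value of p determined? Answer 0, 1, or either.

t3 = NOT t2 must be 0, so t2 = 1.
Every assignment with t3 = 0 has p = 1; there are 1 such assignment(s).
  p=1, q=1, r=1

1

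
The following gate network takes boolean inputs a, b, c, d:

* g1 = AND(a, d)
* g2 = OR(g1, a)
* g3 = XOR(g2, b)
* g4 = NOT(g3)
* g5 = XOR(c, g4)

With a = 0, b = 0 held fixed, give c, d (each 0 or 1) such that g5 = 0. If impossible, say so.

c=1, d=1

g5 = XOR(c, g4) must be 0, so c and g4 are equal.
Check with a = 0, b = 0 and c=1, d=1:
g1 = AND(a, d) = AND(0, 1) = 0
g2 = OR(g1, a) = OR(0, 0) = 0
g3 = XOR(g2, b) = XOR(0, 0) = 0
g4 = NOT(g3) = NOT 0 = 1
g5 = XOR(c, g4) = XOR(1, 1) = 0
So g5 = 0.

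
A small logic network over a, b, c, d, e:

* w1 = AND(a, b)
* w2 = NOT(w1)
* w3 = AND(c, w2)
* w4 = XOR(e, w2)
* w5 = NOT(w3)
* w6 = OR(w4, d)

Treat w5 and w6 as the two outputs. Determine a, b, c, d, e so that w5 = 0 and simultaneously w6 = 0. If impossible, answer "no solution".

Check with a=1, b=0, c=1, d=0, e=1:
w1 = AND(a, b) = AND(1, 0) = 0
w2 = NOT(w1) = NOT 0 = 1
w3 = AND(c, w2) = AND(1, 1) = 1
w4 = XOR(e, w2) = XOR(1, 1) = 0
w5 = NOT(w3) = NOT 1 = 0
w6 = OR(w4, d) = OR(0, 0) = 0
So w5 = 0 and w6 = 0.

a=1, b=0, c=1, d=0, e=1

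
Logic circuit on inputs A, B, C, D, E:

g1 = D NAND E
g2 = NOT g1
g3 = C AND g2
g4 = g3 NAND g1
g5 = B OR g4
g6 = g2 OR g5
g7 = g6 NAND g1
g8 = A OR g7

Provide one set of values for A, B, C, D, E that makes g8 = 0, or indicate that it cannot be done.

A=0, B=1, C=1, D=0, E=0

g8 = A OR g7 must be 0, so both A = 0 and g7 = 0.
g7 = g6 NAND g1 must be 0, so both g6 = 1 and g1 = 1.
g6 = g2 OR g5 must be 1, so at least one of g2, g5 is 1.
Check with A=0, B=1, C=1, D=0, E=0:
g1 = D NAND E = 0 NAND 0 = 1
g2 = NOT g1 = NOT 1 = 0
g3 = C AND g2 = 1 AND 0 = 0
g4 = g3 NAND g1 = 0 NAND 1 = 1
g5 = B OR g4 = 1 OR 1 = 1
g6 = g2 OR g5 = 0 OR 1 = 1
g7 = g6 NAND g1 = 1 NAND 1 = 0
g8 = A OR g7 = 0 OR 0 = 0
So g8 = 0 as required.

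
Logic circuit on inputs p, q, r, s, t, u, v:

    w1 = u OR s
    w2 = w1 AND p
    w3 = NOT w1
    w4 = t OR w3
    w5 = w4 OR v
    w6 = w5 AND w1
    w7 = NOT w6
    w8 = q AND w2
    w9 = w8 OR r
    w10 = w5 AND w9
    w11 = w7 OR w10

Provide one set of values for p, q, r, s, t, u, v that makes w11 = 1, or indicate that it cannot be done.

p=0 q=1 r=1 s=0 t=1 u=1 v=0

Check with p=0 q=1 r=1 s=0 t=1 u=1 v=0:
w1 = u OR s = 1 OR 0 = 1
w2 = w1 AND p = 1 AND 0 = 0
w3 = NOT w1 = NOT 1 = 0
w4 = t OR w3 = 1 OR 0 = 1
w5 = w4 OR v = 1 OR 0 = 1
w6 = w5 AND w1 = 1 AND 1 = 1
w7 = NOT w6 = NOT 1 = 0
w8 = q AND w2 = 1 AND 0 = 0
w9 = w8 OR r = 0 OR 1 = 1
w10 = w5 AND w9 = 1 AND 1 = 1
w11 = w7 OR w10 = 0 OR 1 = 1
So w11 = 1 as required.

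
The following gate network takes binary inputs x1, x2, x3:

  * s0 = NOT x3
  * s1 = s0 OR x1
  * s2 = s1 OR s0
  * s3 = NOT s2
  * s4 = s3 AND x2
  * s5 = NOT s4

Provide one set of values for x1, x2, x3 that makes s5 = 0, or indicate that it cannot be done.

s5 = NOT s4 must be 0, so s4 = 1.
s4 = s3 AND x2 must be 1, so both s3 = 1 and x2 = 1.
Check with x1=0 x2=1 x3=1:
s0 = NOT x3 = NOT 1 = 0
s1 = s0 OR x1 = 0 OR 0 = 0
s2 = s1 OR s0 = 0 OR 0 = 0
s3 = NOT s2 = NOT 0 = 1
s4 = s3 AND x2 = 1 AND 1 = 1
s5 = NOT s4 = NOT 1 = 0
So s5 = 0 as required.

x1=0 x2=1 x3=1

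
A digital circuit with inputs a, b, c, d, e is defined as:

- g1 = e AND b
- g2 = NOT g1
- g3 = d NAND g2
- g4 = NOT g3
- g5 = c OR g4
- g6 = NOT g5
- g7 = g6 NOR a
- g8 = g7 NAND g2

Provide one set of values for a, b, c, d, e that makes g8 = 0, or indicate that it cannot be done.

g8 = g7 NAND g2 must be 0, so both g7 = 1 and g2 = 1.
g7 = g6 NOR a must be 1, so both g6 = 0 and a = 0.
g2 = NOT g1 must be 1, so g1 = 0.
Check with a=0, b=0, c=1, d=0, e=1:
g1 = e AND b = 1 AND 0 = 0
g2 = NOT g1 = NOT 0 = 1
g3 = d NAND g2 = 0 NAND 1 = 1
g4 = NOT g3 = NOT 1 = 0
g5 = c OR g4 = 1 OR 0 = 1
g6 = NOT g5 = NOT 1 = 0
g7 = g6 NOR a = 0 NOR 0 = 1
g8 = g7 NAND g2 = 1 NAND 1 = 0
So g8 = 0 as required.

a=0, b=0, c=1, d=0, e=1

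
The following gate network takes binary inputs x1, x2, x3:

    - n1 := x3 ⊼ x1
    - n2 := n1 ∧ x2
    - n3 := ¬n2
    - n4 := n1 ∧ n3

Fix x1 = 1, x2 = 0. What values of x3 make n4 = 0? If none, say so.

Check with x1 = 1, x2 = 0 and x3=1:
n1 = x3 ⊼ x1 = 1 ⊼ 1 = 0
n2 = n1 ∧ x2 = 0 ∧ 0 = 0
n3 = ¬n2 = ¬0 = 1
n4 = n1 ∧ n3 = 0 ∧ 1 = 0
So n4 = 0.

x3=1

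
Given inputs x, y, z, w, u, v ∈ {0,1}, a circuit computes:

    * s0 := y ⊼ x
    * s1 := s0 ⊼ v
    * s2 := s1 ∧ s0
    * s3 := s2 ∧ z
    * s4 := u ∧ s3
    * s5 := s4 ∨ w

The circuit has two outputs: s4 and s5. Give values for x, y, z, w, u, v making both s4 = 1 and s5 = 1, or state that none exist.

x=0, y=1, z=1, w=1, u=1, v=0

Check with x=0, y=1, z=1, w=1, u=1, v=0:
s0 = y ⊼ x = 1 ⊼ 0 = 1
s1 = s0 ⊼ v = 1 ⊼ 0 = 1
s2 = s1 ∧ s0 = 1 ∧ 1 = 1
s3 = s2 ∧ z = 1 ∧ 1 = 1
s4 = u ∧ s3 = 1 ∧ 1 = 1
s5 = s4 ∨ w = 1 ∨ 1 = 1
So s4 = 1 and s5 = 1.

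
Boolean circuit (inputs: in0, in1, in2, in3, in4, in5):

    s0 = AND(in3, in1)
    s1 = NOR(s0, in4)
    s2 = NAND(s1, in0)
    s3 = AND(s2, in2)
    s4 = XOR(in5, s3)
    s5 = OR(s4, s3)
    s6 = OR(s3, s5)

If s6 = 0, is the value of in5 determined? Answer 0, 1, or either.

s6 = OR(s3, s5) must be 0, so both s3 = 0 and s5 = 0.
s3 = AND(s2, in2) must be 0, so at least one of s2, in2 is 0.
s5 = OR(s4, s3) must be 0, so both s4 = 0 and s3 = 0.
Every assignment with s6 = 0 has in5 = 0; there are 19 such assignment(s).

0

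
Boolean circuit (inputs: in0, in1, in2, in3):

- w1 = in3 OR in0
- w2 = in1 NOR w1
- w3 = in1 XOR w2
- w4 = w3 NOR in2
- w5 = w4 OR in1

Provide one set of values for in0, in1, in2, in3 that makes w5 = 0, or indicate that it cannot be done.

w5 = w4 OR in1 must be 0, so both w4 = 0 and in1 = 0.
w4 = w3 NOR in2 must be 0, so at least one of w3, in2 is 1.
Check with in0=0, in1=0, in2=1, in3=0:
w1 = in3 OR in0 = 0 OR 0 = 0
w2 = in1 NOR w1 = 0 NOR 0 = 1
w3 = in1 XOR w2 = 0 XOR 1 = 1
w4 = w3 NOR in2 = 1 NOR 1 = 0
w5 = w4 OR in1 = 0 OR 0 = 0
So w5 = 0 as required.

in0=0, in1=0, in2=1, in3=0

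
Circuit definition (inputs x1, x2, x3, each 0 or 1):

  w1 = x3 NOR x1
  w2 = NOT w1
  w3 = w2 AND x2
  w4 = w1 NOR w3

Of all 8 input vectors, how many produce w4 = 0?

5

w4 = w1 NOR w3 must be 0, so at least one of w1, w3 is 1.
Satisfying assignments:
  x1=0, x2=0, x3=0
  x1=0, x2=1, x3=0
  x1=0, x2=1, x3=1
  x1=1, x2=1, x3=0
  x1=1, x2=1, x3=1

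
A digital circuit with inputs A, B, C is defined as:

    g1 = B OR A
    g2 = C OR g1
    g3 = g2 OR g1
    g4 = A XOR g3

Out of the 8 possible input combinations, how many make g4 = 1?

3

g4 = A XOR g3 must be 1, so A and g3 differ.
Satisfying assignments:
  A=0, B=0, C=1
  A=0, B=1, C=0
  A=0, B=1, C=1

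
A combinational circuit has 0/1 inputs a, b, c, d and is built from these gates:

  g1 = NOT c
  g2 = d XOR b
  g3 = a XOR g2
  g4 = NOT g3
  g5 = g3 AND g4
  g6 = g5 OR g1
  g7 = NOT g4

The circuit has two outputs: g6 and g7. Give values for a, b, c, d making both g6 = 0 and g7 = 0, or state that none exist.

a=1, b=0, c=1, d=1

Check with a=1, b=0, c=1, d=1:
g1 = NOT c = NOT 1 = 0
g2 = d XOR b = 1 XOR 0 = 1
g3 = a XOR g2 = 1 XOR 1 = 0
g4 = NOT g3 = NOT 0 = 1
g5 = g3 AND g4 = 0 AND 1 = 0
g6 = g5 OR g1 = 0 OR 0 = 0
g7 = NOT g4 = NOT 1 = 0
So g6 = 0 and g7 = 0.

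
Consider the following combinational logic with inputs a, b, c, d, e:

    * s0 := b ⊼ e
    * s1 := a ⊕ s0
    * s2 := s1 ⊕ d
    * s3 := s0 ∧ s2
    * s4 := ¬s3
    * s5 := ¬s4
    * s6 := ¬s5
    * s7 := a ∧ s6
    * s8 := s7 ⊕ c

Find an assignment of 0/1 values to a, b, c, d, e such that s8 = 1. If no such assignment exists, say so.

s8 = s7 ⊕ c must be 1, so s7 and c differ.
Check with a=1, b=1, c=0, d=0, e=0:
s0 = b ⊼ e = 1 ⊼ 0 = 1
s1 = a ⊕ s0 = 1 ⊕ 1 = 0
s2 = s1 ⊕ d = 0 ⊕ 0 = 0
s3 = s0 ∧ s2 = 1 ∧ 0 = 0
s4 = ¬s3 = ¬0 = 1
s5 = ¬s4 = ¬1 = 0
s6 = ¬s5 = ¬0 = 1
s7 = a ∧ s6 = 1 ∧ 1 = 1
s8 = s7 ⊕ c = 1 ⊕ 0 = 1
So s8 = 1 as required.

a=1, b=1, c=0, d=0, e=0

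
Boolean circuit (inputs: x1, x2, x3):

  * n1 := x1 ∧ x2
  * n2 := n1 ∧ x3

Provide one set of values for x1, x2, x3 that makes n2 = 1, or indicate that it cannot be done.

n2 = n1 ∧ x3 must be 1, so both n1 = 1 and x3 = 1.
Check with x1=1, x2=1, x3=1:
n1 = x1 ∧ x2 = 1 ∧ 1 = 1
n2 = n1 ∧ x3 = 1 ∧ 1 = 1
So n2 = 1 as required.

x1=1, x2=1, x3=1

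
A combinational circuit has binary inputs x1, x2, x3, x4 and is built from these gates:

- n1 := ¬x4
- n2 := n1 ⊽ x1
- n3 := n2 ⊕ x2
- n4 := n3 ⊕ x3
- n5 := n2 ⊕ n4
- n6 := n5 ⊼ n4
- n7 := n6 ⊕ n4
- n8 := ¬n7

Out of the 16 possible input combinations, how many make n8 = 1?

n8 = ¬n7 must be 1, so n7 = 0.
Satisfying assignments:
  x1=0, x2=0, x3=0, x4=1
  x1=0, x2=1, x3=1, x4=1

2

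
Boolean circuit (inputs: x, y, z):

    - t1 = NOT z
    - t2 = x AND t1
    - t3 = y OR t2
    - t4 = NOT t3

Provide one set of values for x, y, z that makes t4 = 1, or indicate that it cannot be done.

x=1, y=0, z=1

t4 = NOT t3 must be 1, so t3 = 0.
t3 = y OR t2 must be 0, so both y = 0 and t2 = 0.
Check with x=1, y=0, z=1:
t1 = NOT z = NOT 1 = 0
t2 = x AND t1 = 1 AND 0 = 0
t3 = y OR t2 = 0 OR 0 = 0
t4 = NOT t3 = NOT 0 = 1
So t4 = 1 as required.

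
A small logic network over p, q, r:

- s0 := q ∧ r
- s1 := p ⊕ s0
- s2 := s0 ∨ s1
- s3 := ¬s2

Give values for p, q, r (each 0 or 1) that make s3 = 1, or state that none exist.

p=0, q=1, r=0

s3 = ¬s2 must be 1, so s2 = 0.
Check with p=0, q=1, r=0:
s0 = q ∧ r = 1 ∧ 0 = 0
s1 = p ⊕ s0 = 0 ⊕ 0 = 0
s2 = s0 ∨ s1 = 0 ∨ 0 = 0
s3 = ¬s2 = ¬0 = 1
So s3 = 1 as required.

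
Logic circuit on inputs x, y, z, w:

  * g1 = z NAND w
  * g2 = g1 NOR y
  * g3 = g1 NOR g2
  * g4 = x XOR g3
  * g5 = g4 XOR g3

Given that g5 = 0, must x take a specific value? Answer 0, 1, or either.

0

g5 = g4 XOR g3 must be 0, so g4 and g3 are equal.
Every assignment with g5 = 0 has x = 0; there are 8 such assignment(s).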